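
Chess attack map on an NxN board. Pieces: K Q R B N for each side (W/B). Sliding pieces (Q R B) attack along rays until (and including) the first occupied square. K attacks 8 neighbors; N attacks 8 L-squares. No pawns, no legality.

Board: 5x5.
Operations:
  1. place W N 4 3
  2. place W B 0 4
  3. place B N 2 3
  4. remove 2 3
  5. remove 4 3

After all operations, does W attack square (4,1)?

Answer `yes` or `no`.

Op 1: place WN@(4,3)
Op 2: place WB@(0,4)
Op 3: place BN@(2,3)
Op 4: remove (2,3)
Op 5: remove (4,3)
Per-piece attacks for W:
  WB@(0,4): attacks (1,3) (2,2) (3,1) (4,0)
W attacks (4,1): no

Answer: no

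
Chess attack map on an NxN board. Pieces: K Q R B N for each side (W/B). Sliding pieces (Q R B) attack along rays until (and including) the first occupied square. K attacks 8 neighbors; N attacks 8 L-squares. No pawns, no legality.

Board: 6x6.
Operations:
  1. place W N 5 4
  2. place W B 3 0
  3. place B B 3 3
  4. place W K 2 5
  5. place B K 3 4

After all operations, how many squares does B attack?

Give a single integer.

Op 1: place WN@(5,4)
Op 2: place WB@(3,0)
Op 3: place BB@(3,3)
Op 4: place WK@(2,5)
Op 5: place BK@(3,4)
Per-piece attacks for B:
  BB@(3,3): attacks (4,4) (5,5) (4,2) (5,1) (2,4) (1,5) (2,2) (1,1) (0,0)
  BK@(3,4): attacks (3,5) (3,3) (4,4) (2,4) (4,5) (4,3) (2,5) (2,3)
Union (15 distinct): (0,0) (1,1) (1,5) (2,2) (2,3) (2,4) (2,5) (3,3) (3,5) (4,2) (4,3) (4,4) (4,5) (5,1) (5,5)

Answer: 15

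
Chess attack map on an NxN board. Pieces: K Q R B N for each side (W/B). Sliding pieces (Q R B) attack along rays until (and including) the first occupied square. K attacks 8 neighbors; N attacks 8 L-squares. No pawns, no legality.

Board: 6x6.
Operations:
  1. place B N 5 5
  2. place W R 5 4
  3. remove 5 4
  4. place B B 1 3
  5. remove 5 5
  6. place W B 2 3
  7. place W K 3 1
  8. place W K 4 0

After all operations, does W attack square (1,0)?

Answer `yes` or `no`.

Op 1: place BN@(5,5)
Op 2: place WR@(5,4)
Op 3: remove (5,4)
Op 4: place BB@(1,3)
Op 5: remove (5,5)
Op 6: place WB@(2,3)
Op 7: place WK@(3,1)
Op 8: place WK@(4,0)
Per-piece attacks for W:
  WB@(2,3): attacks (3,4) (4,5) (3,2) (4,1) (5,0) (1,4) (0,5) (1,2) (0,1)
  WK@(3,1): attacks (3,2) (3,0) (4,1) (2,1) (4,2) (4,0) (2,2) (2,0)
  WK@(4,0): attacks (4,1) (5,0) (3,0) (5,1) (3,1)
W attacks (1,0): no

Answer: no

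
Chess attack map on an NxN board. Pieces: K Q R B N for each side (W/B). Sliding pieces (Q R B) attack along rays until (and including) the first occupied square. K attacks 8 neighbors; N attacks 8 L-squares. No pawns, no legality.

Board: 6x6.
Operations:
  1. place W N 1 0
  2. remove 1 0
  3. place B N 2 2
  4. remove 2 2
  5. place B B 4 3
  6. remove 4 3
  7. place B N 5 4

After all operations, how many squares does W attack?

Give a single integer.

Answer: 0

Derivation:
Op 1: place WN@(1,0)
Op 2: remove (1,0)
Op 3: place BN@(2,2)
Op 4: remove (2,2)
Op 5: place BB@(4,3)
Op 6: remove (4,3)
Op 7: place BN@(5,4)
Per-piece attacks for W:
Union (0 distinct): (none)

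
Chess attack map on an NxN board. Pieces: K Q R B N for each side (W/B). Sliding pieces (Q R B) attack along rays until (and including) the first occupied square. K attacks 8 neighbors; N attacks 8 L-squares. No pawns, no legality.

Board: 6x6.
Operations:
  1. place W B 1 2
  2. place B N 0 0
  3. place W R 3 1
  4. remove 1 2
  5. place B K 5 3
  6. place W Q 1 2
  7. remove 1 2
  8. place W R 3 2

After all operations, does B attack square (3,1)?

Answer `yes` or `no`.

Answer: no

Derivation:
Op 1: place WB@(1,2)
Op 2: place BN@(0,0)
Op 3: place WR@(3,1)
Op 4: remove (1,2)
Op 5: place BK@(5,3)
Op 6: place WQ@(1,2)
Op 7: remove (1,2)
Op 8: place WR@(3,2)
Per-piece attacks for B:
  BN@(0,0): attacks (1,2) (2,1)
  BK@(5,3): attacks (5,4) (5,2) (4,3) (4,4) (4,2)
B attacks (3,1): no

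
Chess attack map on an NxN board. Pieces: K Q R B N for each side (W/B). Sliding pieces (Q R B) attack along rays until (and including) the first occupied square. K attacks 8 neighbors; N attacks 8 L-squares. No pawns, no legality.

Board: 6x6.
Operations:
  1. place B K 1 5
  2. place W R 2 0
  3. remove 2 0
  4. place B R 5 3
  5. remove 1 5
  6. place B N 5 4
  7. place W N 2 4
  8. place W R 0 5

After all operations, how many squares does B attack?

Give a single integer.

Answer: 11

Derivation:
Op 1: place BK@(1,5)
Op 2: place WR@(2,0)
Op 3: remove (2,0)
Op 4: place BR@(5,3)
Op 5: remove (1,5)
Op 6: place BN@(5,4)
Op 7: place WN@(2,4)
Op 8: place WR@(0,5)
Per-piece attacks for B:
  BR@(5,3): attacks (5,4) (5,2) (5,1) (5,0) (4,3) (3,3) (2,3) (1,3) (0,3) [ray(0,1) blocked at (5,4)]
  BN@(5,4): attacks (3,5) (4,2) (3,3)
Union (11 distinct): (0,3) (1,3) (2,3) (3,3) (3,5) (4,2) (4,3) (5,0) (5,1) (5,2) (5,4)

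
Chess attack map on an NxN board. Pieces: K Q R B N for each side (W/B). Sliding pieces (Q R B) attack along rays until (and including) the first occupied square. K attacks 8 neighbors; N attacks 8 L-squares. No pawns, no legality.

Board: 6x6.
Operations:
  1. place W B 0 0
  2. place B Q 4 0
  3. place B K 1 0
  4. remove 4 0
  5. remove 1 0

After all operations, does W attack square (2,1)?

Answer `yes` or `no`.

Op 1: place WB@(0,0)
Op 2: place BQ@(4,0)
Op 3: place BK@(1,0)
Op 4: remove (4,0)
Op 5: remove (1,0)
Per-piece attacks for W:
  WB@(0,0): attacks (1,1) (2,2) (3,3) (4,4) (5,5)
W attacks (2,1): no

Answer: no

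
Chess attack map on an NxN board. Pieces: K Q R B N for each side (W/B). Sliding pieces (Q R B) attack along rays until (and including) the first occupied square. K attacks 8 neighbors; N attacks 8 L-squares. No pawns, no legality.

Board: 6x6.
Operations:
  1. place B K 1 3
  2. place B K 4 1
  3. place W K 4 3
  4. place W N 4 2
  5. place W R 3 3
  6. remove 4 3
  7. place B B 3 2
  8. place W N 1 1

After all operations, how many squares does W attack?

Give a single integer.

Op 1: place BK@(1,3)
Op 2: place BK@(4,1)
Op 3: place WK@(4,3)
Op 4: place WN@(4,2)
Op 5: place WR@(3,3)
Op 6: remove (4,3)
Op 7: place BB@(3,2)
Op 8: place WN@(1,1)
Per-piece attacks for W:
  WN@(1,1): attacks (2,3) (3,2) (0,3) (3,0)
  WR@(3,3): attacks (3,4) (3,5) (3,2) (4,3) (5,3) (2,3) (1,3) [ray(0,-1) blocked at (3,2); ray(-1,0) blocked at (1,3)]
  WN@(4,2): attacks (5,4) (3,4) (2,3) (5,0) (3,0) (2,1)
Union (12 distinct): (0,3) (1,3) (2,1) (2,3) (3,0) (3,2) (3,4) (3,5) (4,3) (5,0) (5,3) (5,4)

Answer: 12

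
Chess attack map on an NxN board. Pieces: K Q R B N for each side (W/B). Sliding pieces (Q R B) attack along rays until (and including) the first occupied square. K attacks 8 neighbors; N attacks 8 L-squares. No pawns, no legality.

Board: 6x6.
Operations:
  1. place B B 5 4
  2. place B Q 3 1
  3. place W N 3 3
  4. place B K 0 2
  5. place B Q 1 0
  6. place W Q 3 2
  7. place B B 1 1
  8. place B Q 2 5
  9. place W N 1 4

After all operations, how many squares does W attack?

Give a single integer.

Op 1: place BB@(5,4)
Op 2: place BQ@(3,1)
Op 3: place WN@(3,3)
Op 4: place BK@(0,2)
Op 5: place BQ@(1,0)
Op 6: place WQ@(3,2)
Op 7: place BB@(1,1)
Op 8: place BQ@(2,5)
Op 9: place WN@(1,4)
Per-piece attacks for W:
  WN@(1,4): attacks (3,5) (2,2) (3,3) (0,2)
  WQ@(3,2): attacks (3,3) (3,1) (4,2) (5,2) (2,2) (1,2) (0,2) (4,3) (5,4) (4,1) (5,0) (2,3) (1,4) (2,1) (1,0) [ray(0,1) blocked at (3,3); ray(0,-1) blocked at (3,1); ray(-1,0) blocked at (0,2); ray(1,1) blocked at (5,4); ray(-1,1) blocked at (1,4); ray(-1,-1) blocked at (1,0)]
  WN@(3,3): attacks (4,5) (5,4) (2,5) (1,4) (4,1) (5,2) (2,1) (1,2)
Union (18 distinct): (0,2) (1,0) (1,2) (1,4) (2,1) (2,2) (2,3) (2,5) (3,1) (3,3) (3,5) (4,1) (4,2) (4,3) (4,5) (5,0) (5,2) (5,4)

Answer: 18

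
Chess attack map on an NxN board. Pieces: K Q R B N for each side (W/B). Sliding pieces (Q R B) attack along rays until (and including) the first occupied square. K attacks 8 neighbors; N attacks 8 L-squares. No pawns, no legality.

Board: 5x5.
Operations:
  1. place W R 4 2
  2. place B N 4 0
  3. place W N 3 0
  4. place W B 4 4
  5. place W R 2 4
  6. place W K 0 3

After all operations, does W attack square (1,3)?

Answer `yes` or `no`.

Answer: yes

Derivation:
Op 1: place WR@(4,2)
Op 2: place BN@(4,0)
Op 3: place WN@(3,0)
Op 4: place WB@(4,4)
Op 5: place WR@(2,4)
Op 6: place WK@(0,3)
Per-piece attacks for W:
  WK@(0,3): attacks (0,4) (0,2) (1,3) (1,4) (1,2)
  WR@(2,4): attacks (2,3) (2,2) (2,1) (2,0) (3,4) (4,4) (1,4) (0,4) [ray(1,0) blocked at (4,4)]
  WN@(3,0): attacks (4,2) (2,2) (1,1)
  WR@(4,2): attacks (4,3) (4,4) (4,1) (4,0) (3,2) (2,2) (1,2) (0,2) [ray(0,1) blocked at (4,4); ray(0,-1) blocked at (4,0)]
  WB@(4,4): attacks (3,3) (2,2) (1,1) (0,0)
W attacks (1,3): yes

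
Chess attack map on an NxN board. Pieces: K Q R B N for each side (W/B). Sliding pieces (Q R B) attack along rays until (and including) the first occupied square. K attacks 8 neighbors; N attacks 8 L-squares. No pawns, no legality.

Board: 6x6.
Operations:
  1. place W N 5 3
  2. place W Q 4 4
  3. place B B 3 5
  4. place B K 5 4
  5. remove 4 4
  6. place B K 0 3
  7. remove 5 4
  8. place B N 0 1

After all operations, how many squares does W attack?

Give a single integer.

Op 1: place WN@(5,3)
Op 2: place WQ@(4,4)
Op 3: place BB@(3,5)
Op 4: place BK@(5,4)
Op 5: remove (4,4)
Op 6: place BK@(0,3)
Op 7: remove (5,4)
Op 8: place BN@(0,1)
Per-piece attacks for W:
  WN@(5,3): attacks (4,5) (3,4) (4,1) (3,2)
Union (4 distinct): (3,2) (3,4) (4,1) (4,5)

Answer: 4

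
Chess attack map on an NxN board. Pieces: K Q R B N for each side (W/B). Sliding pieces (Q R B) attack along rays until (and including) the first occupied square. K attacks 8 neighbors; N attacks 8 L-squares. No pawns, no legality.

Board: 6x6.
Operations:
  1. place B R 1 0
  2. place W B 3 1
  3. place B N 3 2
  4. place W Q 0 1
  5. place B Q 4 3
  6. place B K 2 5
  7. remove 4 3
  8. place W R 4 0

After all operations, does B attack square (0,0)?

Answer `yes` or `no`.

Op 1: place BR@(1,0)
Op 2: place WB@(3,1)
Op 3: place BN@(3,2)
Op 4: place WQ@(0,1)
Op 5: place BQ@(4,3)
Op 6: place BK@(2,5)
Op 7: remove (4,3)
Op 8: place WR@(4,0)
Per-piece attacks for B:
  BR@(1,0): attacks (1,1) (1,2) (1,3) (1,4) (1,5) (2,0) (3,0) (4,0) (0,0) [ray(1,0) blocked at (4,0)]
  BK@(2,5): attacks (2,4) (3,5) (1,5) (3,4) (1,4)
  BN@(3,2): attacks (4,4) (5,3) (2,4) (1,3) (4,0) (5,1) (2,0) (1,1)
B attacks (0,0): yes

Answer: yes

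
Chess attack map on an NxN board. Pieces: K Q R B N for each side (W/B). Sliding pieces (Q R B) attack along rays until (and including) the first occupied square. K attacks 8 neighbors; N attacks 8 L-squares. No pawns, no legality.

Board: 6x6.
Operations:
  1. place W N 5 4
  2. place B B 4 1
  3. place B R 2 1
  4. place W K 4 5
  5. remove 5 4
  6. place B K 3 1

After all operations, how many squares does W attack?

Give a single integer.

Op 1: place WN@(5,4)
Op 2: place BB@(4,1)
Op 3: place BR@(2,1)
Op 4: place WK@(4,5)
Op 5: remove (5,4)
Op 6: place BK@(3,1)
Per-piece attacks for W:
  WK@(4,5): attacks (4,4) (5,5) (3,5) (5,4) (3,4)
Union (5 distinct): (3,4) (3,5) (4,4) (5,4) (5,5)

Answer: 5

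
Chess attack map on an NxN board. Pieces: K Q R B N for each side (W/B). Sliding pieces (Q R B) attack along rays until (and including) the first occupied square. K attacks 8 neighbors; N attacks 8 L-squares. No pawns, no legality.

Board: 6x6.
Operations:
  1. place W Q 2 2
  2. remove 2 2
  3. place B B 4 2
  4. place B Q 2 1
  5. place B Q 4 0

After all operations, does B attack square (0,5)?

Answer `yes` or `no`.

Answer: no

Derivation:
Op 1: place WQ@(2,2)
Op 2: remove (2,2)
Op 3: place BB@(4,2)
Op 4: place BQ@(2,1)
Op 5: place BQ@(4,0)
Per-piece attacks for B:
  BQ@(2,1): attacks (2,2) (2,3) (2,4) (2,5) (2,0) (3,1) (4,1) (5,1) (1,1) (0,1) (3,2) (4,3) (5,4) (3,0) (1,2) (0,3) (1,0)
  BQ@(4,0): attacks (4,1) (4,2) (5,0) (3,0) (2,0) (1,0) (0,0) (5,1) (3,1) (2,2) (1,3) (0,4) [ray(0,1) blocked at (4,2)]
  BB@(4,2): attacks (5,3) (5,1) (3,3) (2,4) (1,5) (3,1) (2,0)
B attacks (0,5): no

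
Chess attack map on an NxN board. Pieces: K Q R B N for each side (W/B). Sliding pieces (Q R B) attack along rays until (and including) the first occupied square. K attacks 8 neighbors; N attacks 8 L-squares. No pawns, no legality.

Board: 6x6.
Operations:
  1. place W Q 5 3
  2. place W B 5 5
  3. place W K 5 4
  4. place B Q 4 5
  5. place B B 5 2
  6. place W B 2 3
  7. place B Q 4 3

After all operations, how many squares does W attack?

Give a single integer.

Answer: 23

Derivation:
Op 1: place WQ@(5,3)
Op 2: place WB@(5,5)
Op 3: place WK@(5,4)
Op 4: place BQ@(4,5)
Op 5: place BB@(5,2)
Op 6: place WB@(2,3)
Op 7: place BQ@(4,3)
Per-piece attacks for W:
  WB@(2,3): attacks (3,4) (4,5) (3,2) (4,1) (5,0) (1,4) (0,5) (1,2) (0,1) [ray(1,1) blocked at (4,5)]
  WQ@(5,3): attacks (5,4) (5,2) (4,3) (4,4) (3,5) (4,2) (3,1) (2,0) [ray(0,1) blocked at (5,4); ray(0,-1) blocked at (5,2); ray(-1,0) blocked at (4,3)]
  WK@(5,4): attacks (5,5) (5,3) (4,4) (4,5) (4,3)
  WB@(5,5): attacks (4,4) (3,3) (2,2) (1,1) (0,0)
Union (23 distinct): (0,0) (0,1) (0,5) (1,1) (1,2) (1,4) (2,0) (2,2) (3,1) (3,2) (3,3) (3,4) (3,5) (4,1) (4,2) (4,3) (4,4) (4,5) (5,0) (5,2) (5,3) (5,4) (5,5)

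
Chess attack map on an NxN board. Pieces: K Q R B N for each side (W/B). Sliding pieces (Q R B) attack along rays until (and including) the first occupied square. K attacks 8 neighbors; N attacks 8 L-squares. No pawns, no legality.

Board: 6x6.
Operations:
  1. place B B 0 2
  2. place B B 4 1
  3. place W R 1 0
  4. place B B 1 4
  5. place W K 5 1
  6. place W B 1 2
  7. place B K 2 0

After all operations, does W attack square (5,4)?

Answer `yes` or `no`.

Answer: no

Derivation:
Op 1: place BB@(0,2)
Op 2: place BB@(4,1)
Op 3: place WR@(1,0)
Op 4: place BB@(1,4)
Op 5: place WK@(5,1)
Op 6: place WB@(1,2)
Op 7: place BK@(2,0)
Per-piece attacks for W:
  WR@(1,0): attacks (1,1) (1,2) (2,0) (0,0) [ray(0,1) blocked at (1,2); ray(1,0) blocked at (2,0)]
  WB@(1,2): attacks (2,3) (3,4) (4,5) (2,1) (3,0) (0,3) (0,1)
  WK@(5,1): attacks (5,2) (5,0) (4,1) (4,2) (4,0)
W attacks (5,4): no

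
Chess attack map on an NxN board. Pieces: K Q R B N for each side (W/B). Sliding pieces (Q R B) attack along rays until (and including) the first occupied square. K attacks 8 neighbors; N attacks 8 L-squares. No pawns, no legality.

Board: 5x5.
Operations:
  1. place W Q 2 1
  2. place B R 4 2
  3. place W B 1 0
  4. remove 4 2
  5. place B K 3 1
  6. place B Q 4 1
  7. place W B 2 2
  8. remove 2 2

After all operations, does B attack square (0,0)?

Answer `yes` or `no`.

Answer: no

Derivation:
Op 1: place WQ@(2,1)
Op 2: place BR@(4,2)
Op 3: place WB@(1,0)
Op 4: remove (4,2)
Op 5: place BK@(3,1)
Op 6: place BQ@(4,1)
Op 7: place WB@(2,2)
Op 8: remove (2,2)
Per-piece attacks for B:
  BK@(3,1): attacks (3,2) (3,0) (4,1) (2,1) (4,2) (4,0) (2,2) (2,0)
  BQ@(4,1): attacks (4,2) (4,3) (4,4) (4,0) (3,1) (3,2) (2,3) (1,4) (3,0) [ray(-1,0) blocked at (3,1)]
B attacks (0,0): no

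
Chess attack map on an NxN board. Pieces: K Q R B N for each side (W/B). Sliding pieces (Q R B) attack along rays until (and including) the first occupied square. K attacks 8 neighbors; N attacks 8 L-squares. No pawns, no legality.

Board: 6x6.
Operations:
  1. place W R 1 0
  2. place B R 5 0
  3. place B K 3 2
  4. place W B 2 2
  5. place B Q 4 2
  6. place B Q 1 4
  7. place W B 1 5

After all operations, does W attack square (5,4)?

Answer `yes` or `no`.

Answer: no

Derivation:
Op 1: place WR@(1,0)
Op 2: place BR@(5,0)
Op 3: place BK@(3,2)
Op 4: place WB@(2,2)
Op 5: place BQ@(4,2)
Op 6: place BQ@(1,4)
Op 7: place WB@(1,5)
Per-piece attacks for W:
  WR@(1,0): attacks (1,1) (1,2) (1,3) (1,4) (2,0) (3,0) (4,0) (5,0) (0,0) [ray(0,1) blocked at (1,4); ray(1,0) blocked at (5,0)]
  WB@(1,5): attacks (2,4) (3,3) (4,2) (0,4) [ray(1,-1) blocked at (4,2)]
  WB@(2,2): attacks (3,3) (4,4) (5,5) (3,1) (4,0) (1,3) (0,4) (1,1) (0,0)
W attacks (5,4): no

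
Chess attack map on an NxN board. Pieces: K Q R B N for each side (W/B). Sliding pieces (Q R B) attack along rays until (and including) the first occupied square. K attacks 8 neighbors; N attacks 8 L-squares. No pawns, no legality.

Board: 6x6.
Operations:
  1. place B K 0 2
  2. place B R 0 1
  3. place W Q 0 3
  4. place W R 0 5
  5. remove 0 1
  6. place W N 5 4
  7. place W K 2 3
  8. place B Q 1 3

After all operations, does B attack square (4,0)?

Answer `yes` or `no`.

Op 1: place BK@(0,2)
Op 2: place BR@(0,1)
Op 3: place WQ@(0,3)
Op 4: place WR@(0,5)
Op 5: remove (0,1)
Op 6: place WN@(5,4)
Op 7: place WK@(2,3)
Op 8: place BQ@(1,3)
Per-piece attacks for B:
  BK@(0,2): attacks (0,3) (0,1) (1,2) (1,3) (1,1)
  BQ@(1,3): attacks (1,4) (1,5) (1,2) (1,1) (1,0) (2,3) (0,3) (2,4) (3,5) (2,2) (3,1) (4,0) (0,4) (0,2) [ray(1,0) blocked at (2,3); ray(-1,0) blocked at (0,3); ray(-1,-1) blocked at (0,2)]
B attacks (4,0): yes

Answer: yes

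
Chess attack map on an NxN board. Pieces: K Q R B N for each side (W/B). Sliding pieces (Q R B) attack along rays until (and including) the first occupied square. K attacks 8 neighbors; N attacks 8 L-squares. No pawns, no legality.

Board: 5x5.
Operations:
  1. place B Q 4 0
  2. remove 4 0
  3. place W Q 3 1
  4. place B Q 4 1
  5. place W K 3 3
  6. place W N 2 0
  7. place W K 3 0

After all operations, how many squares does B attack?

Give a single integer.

Answer: 9

Derivation:
Op 1: place BQ@(4,0)
Op 2: remove (4,0)
Op 3: place WQ@(3,1)
Op 4: place BQ@(4,1)
Op 5: place WK@(3,3)
Op 6: place WN@(2,0)
Op 7: place WK@(3,0)
Per-piece attacks for B:
  BQ@(4,1): attacks (4,2) (4,3) (4,4) (4,0) (3,1) (3,2) (2,3) (1,4) (3,0) [ray(-1,0) blocked at (3,1); ray(-1,-1) blocked at (3,0)]
Union (9 distinct): (1,4) (2,3) (3,0) (3,1) (3,2) (4,0) (4,2) (4,3) (4,4)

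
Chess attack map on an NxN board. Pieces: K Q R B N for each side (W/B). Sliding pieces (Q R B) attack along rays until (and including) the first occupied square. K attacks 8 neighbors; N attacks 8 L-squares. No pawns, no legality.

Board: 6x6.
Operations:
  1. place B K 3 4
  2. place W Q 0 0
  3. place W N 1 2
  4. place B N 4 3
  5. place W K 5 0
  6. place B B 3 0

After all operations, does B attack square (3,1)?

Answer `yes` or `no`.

Op 1: place BK@(3,4)
Op 2: place WQ@(0,0)
Op 3: place WN@(1,2)
Op 4: place BN@(4,3)
Op 5: place WK@(5,0)
Op 6: place BB@(3,0)
Per-piece attacks for B:
  BB@(3,0): attacks (4,1) (5,2) (2,1) (1,2) [ray(-1,1) blocked at (1,2)]
  BK@(3,4): attacks (3,5) (3,3) (4,4) (2,4) (4,5) (4,3) (2,5) (2,3)
  BN@(4,3): attacks (5,5) (3,5) (2,4) (5,1) (3,1) (2,2)
B attacks (3,1): yes

Answer: yes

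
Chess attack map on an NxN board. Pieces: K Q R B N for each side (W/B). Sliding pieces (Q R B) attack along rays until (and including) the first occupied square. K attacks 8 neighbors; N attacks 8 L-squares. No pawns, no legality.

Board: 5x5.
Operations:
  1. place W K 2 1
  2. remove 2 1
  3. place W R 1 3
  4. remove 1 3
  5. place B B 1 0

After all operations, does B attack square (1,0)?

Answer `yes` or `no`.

Answer: no

Derivation:
Op 1: place WK@(2,1)
Op 2: remove (2,1)
Op 3: place WR@(1,3)
Op 4: remove (1,3)
Op 5: place BB@(1,0)
Per-piece attacks for B:
  BB@(1,0): attacks (2,1) (3,2) (4,3) (0,1)
B attacks (1,0): no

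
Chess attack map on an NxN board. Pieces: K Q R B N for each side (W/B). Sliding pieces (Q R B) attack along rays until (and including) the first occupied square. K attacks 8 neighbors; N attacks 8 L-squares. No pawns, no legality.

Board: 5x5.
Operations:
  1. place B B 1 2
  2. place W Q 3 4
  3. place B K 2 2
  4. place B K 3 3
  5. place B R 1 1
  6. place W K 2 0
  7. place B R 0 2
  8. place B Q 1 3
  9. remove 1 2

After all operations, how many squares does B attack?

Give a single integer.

Answer: 22

Derivation:
Op 1: place BB@(1,2)
Op 2: place WQ@(3,4)
Op 3: place BK@(2,2)
Op 4: place BK@(3,3)
Op 5: place BR@(1,1)
Op 6: place WK@(2,0)
Op 7: place BR@(0,2)
Op 8: place BQ@(1,3)
Op 9: remove (1,2)
Per-piece attacks for B:
  BR@(0,2): attacks (0,3) (0,4) (0,1) (0,0) (1,2) (2,2) [ray(1,0) blocked at (2,2)]
  BR@(1,1): attacks (1,2) (1,3) (1,0) (2,1) (3,1) (4,1) (0,1) [ray(0,1) blocked at (1,3)]
  BQ@(1,3): attacks (1,4) (1,2) (1,1) (2,3) (3,3) (0,3) (2,4) (2,2) (0,4) (0,2) [ray(0,-1) blocked at (1,1); ray(1,0) blocked at (3,3); ray(1,-1) blocked at (2,2); ray(-1,-1) blocked at (0,2)]
  BK@(2,2): attacks (2,3) (2,1) (3,2) (1,2) (3,3) (3,1) (1,3) (1,1)
  BK@(3,3): attacks (3,4) (3,2) (4,3) (2,3) (4,4) (4,2) (2,4) (2,2)
Union (22 distinct): (0,0) (0,1) (0,2) (0,3) (0,4) (1,0) (1,1) (1,2) (1,3) (1,4) (2,1) (2,2) (2,3) (2,4) (3,1) (3,2) (3,3) (3,4) (4,1) (4,2) (4,3) (4,4)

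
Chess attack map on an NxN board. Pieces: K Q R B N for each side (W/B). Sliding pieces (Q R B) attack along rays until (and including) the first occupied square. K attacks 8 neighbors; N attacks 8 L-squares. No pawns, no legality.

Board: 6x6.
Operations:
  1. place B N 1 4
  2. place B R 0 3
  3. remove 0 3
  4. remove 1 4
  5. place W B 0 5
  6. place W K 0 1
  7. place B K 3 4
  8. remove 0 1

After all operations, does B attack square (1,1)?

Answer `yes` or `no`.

Op 1: place BN@(1,4)
Op 2: place BR@(0,3)
Op 3: remove (0,3)
Op 4: remove (1,4)
Op 5: place WB@(0,5)
Op 6: place WK@(0,1)
Op 7: place BK@(3,4)
Op 8: remove (0,1)
Per-piece attacks for B:
  BK@(3,4): attacks (3,5) (3,3) (4,4) (2,4) (4,5) (4,3) (2,5) (2,3)
B attacks (1,1): no

Answer: no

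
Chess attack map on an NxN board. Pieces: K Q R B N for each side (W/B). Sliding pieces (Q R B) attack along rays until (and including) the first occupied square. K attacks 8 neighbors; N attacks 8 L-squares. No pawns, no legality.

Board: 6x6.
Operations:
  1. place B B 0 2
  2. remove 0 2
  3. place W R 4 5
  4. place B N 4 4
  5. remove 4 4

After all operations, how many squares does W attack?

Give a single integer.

Answer: 10

Derivation:
Op 1: place BB@(0,2)
Op 2: remove (0,2)
Op 3: place WR@(4,5)
Op 4: place BN@(4,4)
Op 5: remove (4,4)
Per-piece attacks for W:
  WR@(4,5): attacks (4,4) (4,3) (4,2) (4,1) (4,0) (5,5) (3,5) (2,5) (1,5) (0,5)
Union (10 distinct): (0,5) (1,5) (2,5) (3,5) (4,0) (4,1) (4,2) (4,3) (4,4) (5,5)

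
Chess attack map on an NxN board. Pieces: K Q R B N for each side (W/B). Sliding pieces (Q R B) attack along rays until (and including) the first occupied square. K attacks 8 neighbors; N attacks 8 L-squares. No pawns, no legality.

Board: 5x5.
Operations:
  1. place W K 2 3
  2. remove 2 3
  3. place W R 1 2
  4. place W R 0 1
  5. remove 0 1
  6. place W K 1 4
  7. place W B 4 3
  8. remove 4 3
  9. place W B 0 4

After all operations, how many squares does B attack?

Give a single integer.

Answer: 0

Derivation:
Op 1: place WK@(2,3)
Op 2: remove (2,3)
Op 3: place WR@(1,2)
Op 4: place WR@(0,1)
Op 5: remove (0,1)
Op 6: place WK@(1,4)
Op 7: place WB@(4,3)
Op 8: remove (4,3)
Op 9: place WB@(0,4)
Per-piece attacks for B:
Union (0 distinct): (none)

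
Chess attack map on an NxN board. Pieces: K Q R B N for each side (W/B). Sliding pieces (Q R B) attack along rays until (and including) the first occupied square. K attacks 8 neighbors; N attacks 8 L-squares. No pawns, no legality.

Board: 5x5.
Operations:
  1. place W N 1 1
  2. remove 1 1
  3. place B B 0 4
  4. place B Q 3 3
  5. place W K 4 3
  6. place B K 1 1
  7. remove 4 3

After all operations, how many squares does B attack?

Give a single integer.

Op 1: place WN@(1,1)
Op 2: remove (1,1)
Op 3: place BB@(0,4)
Op 4: place BQ@(3,3)
Op 5: place WK@(4,3)
Op 6: place BK@(1,1)
Op 7: remove (4,3)
Per-piece attacks for B:
  BB@(0,4): attacks (1,3) (2,2) (3,1) (4,0)
  BK@(1,1): attacks (1,2) (1,0) (2,1) (0,1) (2,2) (2,0) (0,2) (0,0)
  BQ@(3,3): attacks (3,4) (3,2) (3,1) (3,0) (4,3) (2,3) (1,3) (0,3) (4,4) (4,2) (2,4) (2,2) (1,1) [ray(-1,-1) blocked at (1,1)]
Union (21 distinct): (0,0) (0,1) (0,2) (0,3) (1,0) (1,1) (1,2) (1,3) (2,0) (2,1) (2,2) (2,3) (2,4) (3,0) (3,1) (3,2) (3,4) (4,0) (4,2) (4,3) (4,4)

Answer: 21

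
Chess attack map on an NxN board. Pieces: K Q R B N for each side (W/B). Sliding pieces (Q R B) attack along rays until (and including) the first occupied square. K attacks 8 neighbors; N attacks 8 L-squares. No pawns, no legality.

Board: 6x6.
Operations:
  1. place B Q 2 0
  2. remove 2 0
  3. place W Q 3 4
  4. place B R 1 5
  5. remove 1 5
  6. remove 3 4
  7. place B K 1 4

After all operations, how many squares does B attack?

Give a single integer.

Answer: 8

Derivation:
Op 1: place BQ@(2,0)
Op 2: remove (2,0)
Op 3: place WQ@(3,4)
Op 4: place BR@(1,5)
Op 5: remove (1,5)
Op 6: remove (3,4)
Op 7: place BK@(1,4)
Per-piece attacks for B:
  BK@(1,4): attacks (1,5) (1,3) (2,4) (0,4) (2,5) (2,3) (0,5) (0,3)
Union (8 distinct): (0,3) (0,4) (0,5) (1,3) (1,5) (2,3) (2,4) (2,5)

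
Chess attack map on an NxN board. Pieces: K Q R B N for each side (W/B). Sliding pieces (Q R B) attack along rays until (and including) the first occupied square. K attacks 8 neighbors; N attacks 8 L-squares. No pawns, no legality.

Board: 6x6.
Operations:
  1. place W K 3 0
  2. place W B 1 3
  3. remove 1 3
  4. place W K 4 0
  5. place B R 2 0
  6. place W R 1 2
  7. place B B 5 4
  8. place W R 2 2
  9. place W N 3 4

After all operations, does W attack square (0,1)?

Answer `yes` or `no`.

Op 1: place WK@(3,0)
Op 2: place WB@(1,3)
Op 3: remove (1,3)
Op 4: place WK@(4,0)
Op 5: place BR@(2,0)
Op 6: place WR@(1,2)
Op 7: place BB@(5,4)
Op 8: place WR@(2,2)
Op 9: place WN@(3,4)
Per-piece attacks for W:
  WR@(1,2): attacks (1,3) (1,4) (1,5) (1,1) (1,0) (2,2) (0,2) [ray(1,0) blocked at (2,2)]
  WR@(2,2): attacks (2,3) (2,4) (2,5) (2,1) (2,0) (3,2) (4,2) (5,2) (1,2) [ray(0,-1) blocked at (2,0); ray(-1,0) blocked at (1,2)]
  WK@(3,0): attacks (3,1) (4,0) (2,0) (4,1) (2,1)
  WN@(3,4): attacks (5,5) (1,5) (4,2) (5,3) (2,2) (1,3)
  WK@(4,0): attacks (4,1) (5,0) (3,0) (5,1) (3,1)
W attacks (0,1): no

Answer: no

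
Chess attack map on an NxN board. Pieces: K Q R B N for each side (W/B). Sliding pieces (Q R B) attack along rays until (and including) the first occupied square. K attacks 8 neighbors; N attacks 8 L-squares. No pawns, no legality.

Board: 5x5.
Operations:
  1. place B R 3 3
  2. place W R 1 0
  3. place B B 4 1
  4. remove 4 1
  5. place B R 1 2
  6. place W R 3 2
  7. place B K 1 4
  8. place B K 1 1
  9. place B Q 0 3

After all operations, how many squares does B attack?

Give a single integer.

Answer: 19

Derivation:
Op 1: place BR@(3,3)
Op 2: place WR@(1,0)
Op 3: place BB@(4,1)
Op 4: remove (4,1)
Op 5: place BR@(1,2)
Op 6: place WR@(3,2)
Op 7: place BK@(1,4)
Op 8: place BK@(1,1)
Op 9: place BQ@(0,3)
Per-piece attacks for B:
  BQ@(0,3): attacks (0,4) (0,2) (0,1) (0,0) (1,3) (2,3) (3,3) (1,4) (1,2) [ray(1,0) blocked at (3,3); ray(1,1) blocked at (1,4); ray(1,-1) blocked at (1,2)]
  BK@(1,1): attacks (1,2) (1,0) (2,1) (0,1) (2,2) (2,0) (0,2) (0,0)
  BR@(1,2): attacks (1,3) (1,4) (1,1) (2,2) (3,2) (0,2) [ray(0,1) blocked at (1,4); ray(0,-1) blocked at (1,1); ray(1,0) blocked at (3,2)]
  BK@(1,4): attacks (1,3) (2,4) (0,4) (2,3) (0,3)
  BR@(3,3): attacks (3,4) (3,2) (4,3) (2,3) (1,3) (0,3) [ray(0,-1) blocked at (3,2); ray(-1,0) blocked at (0,3)]
Union (19 distinct): (0,0) (0,1) (0,2) (0,3) (0,4) (1,0) (1,1) (1,2) (1,3) (1,4) (2,0) (2,1) (2,2) (2,3) (2,4) (3,2) (3,3) (3,4) (4,3)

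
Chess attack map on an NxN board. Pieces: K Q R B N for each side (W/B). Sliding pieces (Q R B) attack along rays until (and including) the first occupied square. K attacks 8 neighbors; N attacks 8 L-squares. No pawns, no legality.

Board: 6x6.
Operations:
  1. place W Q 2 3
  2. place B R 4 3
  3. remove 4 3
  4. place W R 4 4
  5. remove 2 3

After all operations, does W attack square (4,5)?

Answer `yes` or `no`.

Answer: yes

Derivation:
Op 1: place WQ@(2,3)
Op 2: place BR@(4,3)
Op 3: remove (4,3)
Op 4: place WR@(4,4)
Op 5: remove (2,3)
Per-piece attacks for W:
  WR@(4,4): attacks (4,5) (4,3) (4,2) (4,1) (4,0) (5,4) (3,4) (2,4) (1,4) (0,4)
W attacks (4,5): yes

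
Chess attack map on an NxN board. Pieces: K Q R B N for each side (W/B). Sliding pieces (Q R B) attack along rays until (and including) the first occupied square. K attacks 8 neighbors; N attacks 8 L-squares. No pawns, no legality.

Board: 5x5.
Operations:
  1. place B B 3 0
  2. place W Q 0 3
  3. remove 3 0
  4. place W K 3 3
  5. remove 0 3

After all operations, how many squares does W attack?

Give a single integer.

Op 1: place BB@(3,0)
Op 2: place WQ@(0,3)
Op 3: remove (3,0)
Op 4: place WK@(3,3)
Op 5: remove (0,3)
Per-piece attacks for W:
  WK@(3,3): attacks (3,4) (3,2) (4,3) (2,3) (4,4) (4,2) (2,4) (2,2)
Union (8 distinct): (2,2) (2,3) (2,4) (3,2) (3,4) (4,2) (4,3) (4,4)

Answer: 8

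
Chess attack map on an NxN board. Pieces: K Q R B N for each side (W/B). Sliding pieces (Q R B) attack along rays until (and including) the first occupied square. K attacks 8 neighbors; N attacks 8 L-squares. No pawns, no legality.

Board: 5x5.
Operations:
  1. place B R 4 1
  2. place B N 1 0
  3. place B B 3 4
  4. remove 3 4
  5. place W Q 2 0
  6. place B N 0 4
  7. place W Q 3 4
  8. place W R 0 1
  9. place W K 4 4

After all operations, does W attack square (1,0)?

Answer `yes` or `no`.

Answer: yes

Derivation:
Op 1: place BR@(4,1)
Op 2: place BN@(1,0)
Op 3: place BB@(3,4)
Op 4: remove (3,4)
Op 5: place WQ@(2,0)
Op 6: place BN@(0,4)
Op 7: place WQ@(3,4)
Op 8: place WR@(0,1)
Op 9: place WK@(4,4)
Per-piece attacks for W:
  WR@(0,1): attacks (0,2) (0,3) (0,4) (0,0) (1,1) (2,1) (3,1) (4,1) [ray(0,1) blocked at (0,4); ray(1,0) blocked at (4,1)]
  WQ@(2,0): attacks (2,1) (2,2) (2,3) (2,4) (3,0) (4,0) (1,0) (3,1) (4,2) (1,1) (0,2) [ray(-1,0) blocked at (1,0)]
  WQ@(3,4): attacks (3,3) (3,2) (3,1) (3,0) (4,4) (2,4) (1,4) (0,4) (4,3) (2,3) (1,2) (0,1) [ray(1,0) blocked at (4,4); ray(-1,0) blocked at (0,4); ray(-1,-1) blocked at (0,1)]
  WK@(4,4): attacks (4,3) (3,4) (3,3)
W attacks (1,0): yes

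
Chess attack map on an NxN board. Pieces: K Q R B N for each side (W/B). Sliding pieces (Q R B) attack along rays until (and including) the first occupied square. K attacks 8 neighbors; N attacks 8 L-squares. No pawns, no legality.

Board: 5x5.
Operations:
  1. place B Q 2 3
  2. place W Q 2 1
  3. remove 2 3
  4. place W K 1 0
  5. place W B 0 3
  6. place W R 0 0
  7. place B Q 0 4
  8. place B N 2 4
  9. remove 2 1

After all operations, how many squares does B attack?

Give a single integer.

Answer: 10

Derivation:
Op 1: place BQ@(2,3)
Op 2: place WQ@(2,1)
Op 3: remove (2,3)
Op 4: place WK@(1,0)
Op 5: place WB@(0,3)
Op 6: place WR@(0,0)
Op 7: place BQ@(0,4)
Op 8: place BN@(2,4)
Op 9: remove (2,1)
Per-piece attacks for B:
  BQ@(0,4): attacks (0,3) (1,4) (2,4) (1,3) (2,2) (3,1) (4,0) [ray(0,-1) blocked at (0,3); ray(1,0) blocked at (2,4)]
  BN@(2,4): attacks (3,2) (4,3) (1,2) (0,3)
Union (10 distinct): (0,3) (1,2) (1,3) (1,4) (2,2) (2,4) (3,1) (3,2) (4,0) (4,3)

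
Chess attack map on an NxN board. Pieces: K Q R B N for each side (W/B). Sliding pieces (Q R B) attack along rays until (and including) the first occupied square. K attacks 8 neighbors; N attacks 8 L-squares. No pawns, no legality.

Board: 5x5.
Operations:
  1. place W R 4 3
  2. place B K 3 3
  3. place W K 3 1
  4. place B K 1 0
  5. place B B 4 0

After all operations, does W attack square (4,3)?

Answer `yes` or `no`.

Answer: no

Derivation:
Op 1: place WR@(4,3)
Op 2: place BK@(3,3)
Op 3: place WK@(3,1)
Op 4: place BK@(1,0)
Op 5: place BB@(4,0)
Per-piece attacks for W:
  WK@(3,1): attacks (3,2) (3,0) (4,1) (2,1) (4,2) (4,0) (2,2) (2,0)
  WR@(4,3): attacks (4,4) (4,2) (4,1) (4,0) (3,3) [ray(0,-1) blocked at (4,0); ray(-1,0) blocked at (3,3)]
W attacks (4,3): no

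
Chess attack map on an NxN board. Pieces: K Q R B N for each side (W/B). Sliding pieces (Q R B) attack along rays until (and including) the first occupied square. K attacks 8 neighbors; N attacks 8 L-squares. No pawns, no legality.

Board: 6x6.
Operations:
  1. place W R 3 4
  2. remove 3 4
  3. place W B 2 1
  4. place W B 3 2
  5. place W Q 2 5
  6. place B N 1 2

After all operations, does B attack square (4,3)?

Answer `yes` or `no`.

Answer: no

Derivation:
Op 1: place WR@(3,4)
Op 2: remove (3,4)
Op 3: place WB@(2,1)
Op 4: place WB@(3,2)
Op 5: place WQ@(2,5)
Op 6: place BN@(1,2)
Per-piece attacks for B:
  BN@(1,2): attacks (2,4) (3,3) (0,4) (2,0) (3,1) (0,0)
B attacks (4,3): no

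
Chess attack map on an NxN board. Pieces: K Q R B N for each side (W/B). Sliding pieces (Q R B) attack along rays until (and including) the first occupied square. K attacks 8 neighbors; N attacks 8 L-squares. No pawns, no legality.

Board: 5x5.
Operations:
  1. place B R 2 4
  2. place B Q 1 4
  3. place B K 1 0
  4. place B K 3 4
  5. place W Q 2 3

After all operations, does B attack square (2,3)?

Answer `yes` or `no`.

Op 1: place BR@(2,4)
Op 2: place BQ@(1,4)
Op 3: place BK@(1,0)
Op 4: place BK@(3,4)
Op 5: place WQ@(2,3)
Per-piece attacks for B:
  BK@(1,0): attacks (1,1) (2,0) (0,0) (2,1) (0,1)
  BQ@(1,4): attacks (1,3) (1,2) (1,1) (1,0) (2,4) (0,4) (2,3) (0,3) [ray(0,-1) blocked at (1,0); ray(1,0) blocked at (2,4); ray(1,-1) blocked at (2,3)]
  BR@(2,4): attacks (2,3) (3,4) (1,4) [ray(0,-1) blocked at (2,3); ray(1,0) blocked at (3,4); ray(-1,0) blocked at (1,4)]
  BK@(3,4): attacks (3,3) (4,4) (2,4) (4,3) (2,3)
B attacks (2,3): yes

Answer: yes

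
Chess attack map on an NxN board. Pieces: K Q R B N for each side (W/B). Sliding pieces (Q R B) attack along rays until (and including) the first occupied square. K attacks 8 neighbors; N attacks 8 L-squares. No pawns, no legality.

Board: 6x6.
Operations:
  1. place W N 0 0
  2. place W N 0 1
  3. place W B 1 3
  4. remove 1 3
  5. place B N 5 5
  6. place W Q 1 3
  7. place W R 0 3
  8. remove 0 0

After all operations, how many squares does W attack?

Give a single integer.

Op 1: place WN@(0,0)
Op 2: place WN@(0,1)
Op 3: place WB@(1,3)
Op 4: remove (1,3)
Op 5: place BN@(5,5)
Op 6: place WQ@(1,3)
Op 7: place WR@(0,3)
Op 8: remove (0,0)
Per-piece attacks for W:
  WN@(0,1): attacks (1,3) (2,2) (2,0)
  WR@(0,3): attacks (0,4) (0,5) (0,2) (0,1) (1,3) [ray(0,-1) blocked at (0,1); ray(1,0) blocked at (1,3)]
  WQ@(1,3): attacks (1,4) (1,5) (1,2) (1,1) (1,0) (2,3) (3,3) (4,3) (5,3) (0,3) (2,4) (3,5) (2,2) (3,1) (4,0) (0,4) (0,2) [ray(-1,0) blocked at (0,3)]
Union (21 distinct): (0,1) (0,2) (0,3) (0,4) (0,5) (1,0) (1,1) (1,2) (1,3) (1,4) (1,5) (2,0) (2,2) (2,3) (2,4) (3,1) (3,3) (3,5) (4,0) (4,3) (5,3)

Answer: 21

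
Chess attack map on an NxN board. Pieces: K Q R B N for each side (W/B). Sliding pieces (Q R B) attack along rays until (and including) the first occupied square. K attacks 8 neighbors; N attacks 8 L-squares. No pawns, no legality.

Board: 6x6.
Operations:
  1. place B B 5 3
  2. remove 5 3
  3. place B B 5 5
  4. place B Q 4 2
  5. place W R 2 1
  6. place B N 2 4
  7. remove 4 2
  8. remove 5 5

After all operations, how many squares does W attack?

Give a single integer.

Answer: 9

Derivation:
Op 1: place BB@(5,3)
Op 2: remove (5,3)
Op 3: place BB@(5,5)
Op 4: place BQ@(4,2)
Op 5: place WR@(2,1)
Op 6: place BN@(2,4)
Op 7: remove (4,2)
Op 8: remove (5,5)
Per-piece attacks for W:
  WR@(2,1): attacks (2,2) (2,3) (2,4) (2,0) (3,1) (4,1) (5,1) (1,1) (0,1) [ray(0,1) blocked at (2,4)]
Union (9 distinct): (0,1) (1,1) (2,0) (2,2) (2,3) (2,4) (3,1) (4,1) (5,1)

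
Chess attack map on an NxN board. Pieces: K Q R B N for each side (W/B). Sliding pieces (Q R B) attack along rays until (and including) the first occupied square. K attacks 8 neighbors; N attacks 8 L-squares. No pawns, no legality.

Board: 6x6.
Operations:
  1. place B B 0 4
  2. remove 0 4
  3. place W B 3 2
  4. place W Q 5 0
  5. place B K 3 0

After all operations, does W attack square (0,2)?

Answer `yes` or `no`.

Answer: no

Derivation:
Op 1: place BB@(0,4)
Op 2: remove (0,4)
Op 3: place WB@(3,2)
Op 4: place WQ@(5,0)
Op 5: place BK@(3,0)
Per-piece attacks for W:
  WB@(3,2): attacks (4,3) (5,4) (4,1) (5,0) (2,3) (1,4) (0,5) (2,1) (1,0) [ray(1,-1) blocked at (5,0)]
  WQ@(5,0): attacks (5,1) (5,2) (5,3) (5,4) (5,5) (4,0) (3,0) (4,1) (3,2) [ray(-1,0) blocked at (3,0); ray(-1,1) blocked at (3,2)]
W attacks (0,2): no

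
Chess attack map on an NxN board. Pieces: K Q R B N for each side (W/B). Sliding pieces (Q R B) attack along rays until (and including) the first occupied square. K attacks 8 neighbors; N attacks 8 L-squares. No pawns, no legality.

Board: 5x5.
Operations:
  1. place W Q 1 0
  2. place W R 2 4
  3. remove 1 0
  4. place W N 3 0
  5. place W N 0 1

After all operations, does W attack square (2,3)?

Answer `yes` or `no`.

Op 1: place WQ@(1,0)
Op 2: place WR@(2,4)
Op 3: remove (1,0)
Op 4: place WN@(3,0)
Op 5: place WN@(0,1)
Per-piece attacks for W:
  WN@(0,1): attacks (1,3) (2,2) (2,0)
  WR@(2,4): attacks (2,3) (2,2) (2,1) (2,0) (3,4) (4,4) (1,4) (0,4)
  WN@(3,0): attacks (4,2) (2,2) (1,1)
W attacks (2,3): yes

Answer: yes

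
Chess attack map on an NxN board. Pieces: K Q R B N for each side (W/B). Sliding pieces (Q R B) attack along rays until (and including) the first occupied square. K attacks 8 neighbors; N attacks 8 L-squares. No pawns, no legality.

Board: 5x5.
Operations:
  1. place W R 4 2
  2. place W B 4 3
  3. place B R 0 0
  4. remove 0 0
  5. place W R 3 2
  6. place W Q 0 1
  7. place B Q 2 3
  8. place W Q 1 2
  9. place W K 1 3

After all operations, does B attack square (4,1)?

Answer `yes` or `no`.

Answer: no

Derivation:
Op 1: place WR@(4,2)
Op 2: place WB@(4,3)
Op 3: place BR@(0,0)
Op 4: remove (0,0)
Op 5: place WR@(3,2)
Op 6: place WQ@(0,1)
Op 7: place BQ@(2,3)
Op 8: place WQ@(1,2)
Op 9: place WK@(1,3)
Per-piece attacks for B:
  BQ@(2,3): attacks (2,4) (2,2) (2,1) (2,0) (3,3) (4,3) (1,3) (3,4) (3,2) (1,4) (1,2) [ray(1,0) blocked at (4,3); ray(-1,0) blocked at (1,3); ray(1,-1) blocked at (3,2); ray(-1,-1) blocked at (1,2)]
B attacks (4,1): no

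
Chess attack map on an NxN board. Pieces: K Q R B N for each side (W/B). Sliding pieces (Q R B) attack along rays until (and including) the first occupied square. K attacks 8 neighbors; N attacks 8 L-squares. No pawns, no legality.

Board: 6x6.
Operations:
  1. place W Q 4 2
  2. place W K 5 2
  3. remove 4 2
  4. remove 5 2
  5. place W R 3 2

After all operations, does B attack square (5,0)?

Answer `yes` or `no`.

Op 1: place WQ@(4,2)
Op 2: place WK@(5,2)
Op 3: remove (4,2)
Op 4: remove (5,2)
Op 5: place WR@(3,2)
Per-piece attacks for B:
B attacks (5,0): no

Answer: no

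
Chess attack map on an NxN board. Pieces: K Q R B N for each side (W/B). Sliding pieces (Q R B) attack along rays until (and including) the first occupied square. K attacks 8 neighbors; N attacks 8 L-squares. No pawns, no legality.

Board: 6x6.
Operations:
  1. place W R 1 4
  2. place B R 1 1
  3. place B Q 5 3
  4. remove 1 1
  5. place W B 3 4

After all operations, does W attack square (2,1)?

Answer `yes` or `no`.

Op 1: place WR@(1,4)
Op 2: place BR@(1,1)
Op 3: place BQ@(5,3)
Op 4: remove (1,1)
Op 5: place WB@(3,4)
Per-piece attacks for W:
  WR@(1,4): attacks (1,5) (1,3) (1,2) (1,1) (1,0) (2,4) (3,4) (0,4) [ray(1,0) blocked at (3,4)]
  WB@(3,4): attacks (4,5) (4,3) (5,2) (2,5) (2,3) (1,2) (0,1)
W attacks (2,1): no

Answer: no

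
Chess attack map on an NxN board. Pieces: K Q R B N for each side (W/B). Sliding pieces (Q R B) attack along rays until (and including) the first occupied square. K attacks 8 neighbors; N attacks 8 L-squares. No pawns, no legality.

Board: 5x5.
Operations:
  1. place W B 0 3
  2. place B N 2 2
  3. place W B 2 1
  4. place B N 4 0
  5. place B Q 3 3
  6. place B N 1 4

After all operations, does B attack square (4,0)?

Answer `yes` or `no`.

Op 1: place WB@(0,3)
Op 2: place BN@(2,2)
Op 3: place WB@(2,1)
Op 4: place BN@(4,0)
Op 5: place BQ@(3,3)
Op 6: place BN@(1,4)
Per-piece attacks for B:
  BN@(1,4): attacks (2,2) (3,3) (0,2)
  BN@(2,2): attacks (3,4) (4,3) (1,4) (0,3) (3,0) (4,1) (1,0) (0,1)
  BQ@(3,3): attacks (3,4) (3,2) (3,1) (3,0) (4,3) (2,3) (1,3) (0,3) (4,4) (4,2) (2,4) (2,2) [ray(-1,0) blocked at (0,3); ray(-1,-1) blocked at (2,2)]
  BN@(4,0): attacks (3,2) (2,1)
B attacks (4,0): no

Answer: no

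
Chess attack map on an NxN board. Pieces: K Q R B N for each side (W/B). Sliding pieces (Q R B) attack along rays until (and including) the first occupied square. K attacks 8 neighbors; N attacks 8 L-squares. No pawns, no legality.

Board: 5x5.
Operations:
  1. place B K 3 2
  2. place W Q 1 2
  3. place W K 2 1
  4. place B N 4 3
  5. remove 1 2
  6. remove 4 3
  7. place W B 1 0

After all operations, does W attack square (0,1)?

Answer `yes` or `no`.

Op 1: place BK@(3,2)
Op 2: place WQ@(1,2)
Op 3: place WK@(2,1)
Op 4: place BN@(4,3)
Op 5: remove (1,2)
Op 6: remove (4,3)
Op 7: place WB@(1,0)
Per-piece attacks for W:
  WB@(1,0): attacks (2,1) (0,1) [ray(1,1) blocked at (2,1)]
  WK@(2,1): attacks (2,2) (2,0) (3,1) (1,1) (3,2) (3,0) (1,2) (1,0)
W attacks (0,1): yes

Answer: yes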